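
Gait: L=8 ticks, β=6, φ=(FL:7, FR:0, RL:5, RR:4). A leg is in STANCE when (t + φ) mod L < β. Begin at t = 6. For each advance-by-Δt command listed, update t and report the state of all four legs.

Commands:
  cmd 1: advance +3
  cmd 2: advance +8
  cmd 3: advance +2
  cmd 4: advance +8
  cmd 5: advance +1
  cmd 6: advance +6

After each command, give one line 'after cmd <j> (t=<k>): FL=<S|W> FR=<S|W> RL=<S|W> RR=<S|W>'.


start t=6: FL=S FR=W RL=S RR=S
cmd 1: advance +3 → t=9, phase=(0,1,6,5) → FL=S FR=S RL=W RR=S
cmd 2: advance +8 → t=17, phase=(0,1,6,5) → FL=S FR=S RL=W RR=S
cmd 3: advance +2 → t=19, phase=(2,3,0,7) → FL=S FR=S RL=S RR=W
cmd 4: advance +8 → t=27, phase=(2,3,0,7) → FL=S FR=S RL=S RR=W
cmd 5: advance +1 → t=28, phase=(3,4,1,0) → FL=S FR=S RL=S RR=S
cmd 6: advance +6 → t=34, phase=(1,2,7,6) → FL=S FR=S RL=W RR=W

after cmd 1 (t=9): FL=S FR=S RL=W RR=S
after cmd 2 (t=17): FL=S FR=S RL=W RR=S
after cmd 3 (t=19): FL=S FR=S RL=S RR=W
after cmd 4 (t=27): FL=S FR=S RL=S RR=W
after cmd 5 (t=28): FL=S FR=S RL=S RR=S
after cmd 6 (t=34): FL=S FR=S RL=W RR=W


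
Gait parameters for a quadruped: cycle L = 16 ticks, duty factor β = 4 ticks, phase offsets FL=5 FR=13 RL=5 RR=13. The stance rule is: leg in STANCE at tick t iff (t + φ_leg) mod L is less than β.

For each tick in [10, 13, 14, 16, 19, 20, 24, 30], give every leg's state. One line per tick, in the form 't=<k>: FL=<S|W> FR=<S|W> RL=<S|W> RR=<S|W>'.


t=10: phase=(15,7,15,7) vs β=4 → FL=W FR=W RL=W RR=W
t=13: phase=(2,10,2,10) vs β=4 → FL=S FR=W RL=S RR=W
t=14: phase=(3,11,3,11) vs β=4 → FL=S FR=W RL=S RR=W
t=16: phase=(5,13,5,13) vs β=4 → FL=W FR=W RL=W RR=W
t=19: phase=(8,0,8,0) vs β=4 → FL=W FR=S RL=W RR=S
t=20: phase=(9,1,9,1) vs β=4 → FL=W FR=S RL=W RR=S
t=24: phase=(13,5,13,5) vs β=4 → FL=W FR=W RL=W RR=W
t=30: phase=(3,11,3,11) vs β=4 → FL=S FR=W RL=S RR=W

t=10: FL=W FR=W RL=W RR=W
t=13: FL=S FR=W RL=S RR=W
t=14: FL=S FR=W RL=S RR=W
t=16: FL=W FR=W RL=W RR=W
t=19: FL=W FR=S RL=W RR=S
t=20: FL=W FR=S RL=W RR=S
t=24: FL=W FR=W RL=W RR=W
t=30: FL=S FR=W RL=S RR=W


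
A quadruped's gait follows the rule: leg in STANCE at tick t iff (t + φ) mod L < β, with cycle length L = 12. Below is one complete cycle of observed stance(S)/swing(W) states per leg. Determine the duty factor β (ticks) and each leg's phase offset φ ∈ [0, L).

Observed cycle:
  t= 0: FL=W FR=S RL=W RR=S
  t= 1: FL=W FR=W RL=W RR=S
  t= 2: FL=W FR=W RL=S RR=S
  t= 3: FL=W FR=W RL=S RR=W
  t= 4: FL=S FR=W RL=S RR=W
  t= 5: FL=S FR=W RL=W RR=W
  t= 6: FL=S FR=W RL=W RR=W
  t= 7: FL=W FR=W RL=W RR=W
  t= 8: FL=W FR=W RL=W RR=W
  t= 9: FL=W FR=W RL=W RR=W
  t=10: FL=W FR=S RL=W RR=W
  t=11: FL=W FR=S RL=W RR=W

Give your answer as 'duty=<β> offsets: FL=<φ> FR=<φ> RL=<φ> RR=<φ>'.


duty=3 offsets: FL=8 FR=2 RL=10 RR=0

duty β = stance ticks per leg = 3
FL: stance ticks = 3; W→S at t=4 → φ=8
FR: stance ticks = 3; W→S at t=10 → φ=2
RL: stance ticks = 3; W→S at t=2 → φ=10
RR: stance ticks = 3; W→S at t=0 → φ=0


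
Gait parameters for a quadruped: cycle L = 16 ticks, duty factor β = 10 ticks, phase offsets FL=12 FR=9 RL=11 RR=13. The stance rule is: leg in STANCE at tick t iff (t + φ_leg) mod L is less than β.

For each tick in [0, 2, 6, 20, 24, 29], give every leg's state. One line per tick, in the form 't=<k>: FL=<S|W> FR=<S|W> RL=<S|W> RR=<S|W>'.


t=0: FL=W FR=S RL=W RR=W
t=2: FL=W FR=W RL=W RR=W
t=6: FL=S FR=W RL=S RR=S
t=20: FL=S FR=W RL=W RR=S
t=24: FL=S FR=S RL=S RR=S
t=29: FL=S FR=S RL=S RR=W

t=0: phase=(12,9,11,13) vs β=10 → FL=W FR=S RL=W RR=W
t=2: phase=(14,11,13,15) vs β=10 → FL=W FR=W RL=W RR=W
t=6: phase=(2,15,1,3) vs β=10 → FL=S FR=W RL=S RR=S
t=20: phase=(0,13,15,1) vs β=10 → FL=S FR=W RL=W RR=S
t=24: phase=(4,1,3,5) vs β=10 → FL=S FR=S RL=S RR=S
t=29: phase=(9,6,8,10) vs β=10 → FL=S FR=S RL=S RR=W


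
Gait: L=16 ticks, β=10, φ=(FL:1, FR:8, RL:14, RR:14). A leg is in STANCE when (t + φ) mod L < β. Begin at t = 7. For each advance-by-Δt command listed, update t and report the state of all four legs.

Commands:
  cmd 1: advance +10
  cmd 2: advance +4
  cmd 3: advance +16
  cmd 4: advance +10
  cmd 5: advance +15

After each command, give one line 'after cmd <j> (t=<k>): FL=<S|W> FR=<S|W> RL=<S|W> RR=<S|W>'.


after cmd 1 (t=17): FL=S FR=S RL=W RR=W
after cmd 2 (t=21): FL=S FR=W RL=S RR=S
after cmd 3 (t=37): FL=S FR=W RL=S RR=S
after cmd 4 (t=47): FL=S FR=S RL=W RR=W
after cmd 5 (t=62): FL=W FR=S RL=W RR=W

start t=7: FL=S FR=W RL=S RR=S
cmd 1: advance +10 → t=17, phase=(2,9,15,15) → FL=S FR=S RL=W RR=W
cmd 2: advance +4 → t=21, phase=(6,13,3,3) → FL=S FR=W RL=S RR=S
cmd 3: advance +16 → t=37, phase=(6,13,3,3) → FL=S FR=W RL=S RR=S
cmd 4: advance +10 → t=47, phase=(0,7,13,13) → FL=S FR=S RL=W RR=W
cmd 5: advance +15 → t=62, phase=(15,6,12,12) → FL=W FR=S RL=W RR=W


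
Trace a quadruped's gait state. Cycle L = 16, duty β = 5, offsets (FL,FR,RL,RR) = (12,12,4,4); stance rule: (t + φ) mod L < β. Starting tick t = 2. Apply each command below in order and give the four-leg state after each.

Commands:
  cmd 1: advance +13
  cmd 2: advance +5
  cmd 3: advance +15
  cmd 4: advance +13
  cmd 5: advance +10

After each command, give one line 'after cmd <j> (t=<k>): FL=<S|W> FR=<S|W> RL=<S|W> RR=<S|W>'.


after cmd 1 (t=15): FL=W FR=W RL=S RR=S
after cmd 2 (t=20): FL=S FR=S RL=W RR=W
after cmd 3 (t=35): FL=W FR=W RL=W RR=W
after cmd 4 (t=48): FL=W FR=W RL=S RR=S
after cmd 5 (t=58): FL=W FR=W RL=W RR=W

start t=2: FL=W FR=W RL=W RR=W
cmd 1: advance +13 → t=15, phase=(11,11,3,3) → FL=W FR=W RL=S RR=S
cmd 2: advance +5 → t=20, phase=(0,0,8,8) → FL=S FR=S RL=W RR=W
cmd 3: advance +15 → t=35, phase=(15,15,7,7) → FL=W FR=W RL=W RR=W
cmd 4: advance +13 → t=48, phase=(12,12,4,4) → FL=W FR=W RL=S RR=S
cmd 5: advance +10 → t=58, phase=(6,6,14,14) → FL=W FR=W RL=W RR=W


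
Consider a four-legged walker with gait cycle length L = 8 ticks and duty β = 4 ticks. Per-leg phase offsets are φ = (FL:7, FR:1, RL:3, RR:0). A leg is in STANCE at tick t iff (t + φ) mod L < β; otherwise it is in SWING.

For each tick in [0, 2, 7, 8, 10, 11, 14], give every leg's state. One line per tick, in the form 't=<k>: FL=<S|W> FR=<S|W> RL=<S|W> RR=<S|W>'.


t=0: FL=W FR=S RL=S RR=S
t=2: FL=S FR=S RL=W RR=S
t=7: FL=W FR=S RL=S RR=W
t=8: FL=W FR=S RL=S RR=S
t=10: FL=S FR=S RL=W RR=S
t=11: FL=S FR=W RL=W RR=S
t=14: FL=W FR=W RL=S RR=W

t=0: phase=(7,1,3,0) vs β=4 → FL=W FR=S RL=S RR=S
t=2: phase=(1,3,5,2) vs β=4 → FL=S FR=S RL=W RR=S
t=7: phase=(6,0,2,7) vs β=4 → FL=W FR=S RL=S RR=W
t=8: phase=(7,1,3,0) vs β=4 → FL=W FR=S RL=S RR=S
t=10: phase=(1,3,5,2) vs β=4 → FL=S FR=S RL=W RR=S
t=11: phase=(2,4,6,3) vs β=4 → FL=S FR=W RL=W RR=S
t=14: phase=(5,7,1,6) vs β=4 → FL=W FR=W RL=S RR=W


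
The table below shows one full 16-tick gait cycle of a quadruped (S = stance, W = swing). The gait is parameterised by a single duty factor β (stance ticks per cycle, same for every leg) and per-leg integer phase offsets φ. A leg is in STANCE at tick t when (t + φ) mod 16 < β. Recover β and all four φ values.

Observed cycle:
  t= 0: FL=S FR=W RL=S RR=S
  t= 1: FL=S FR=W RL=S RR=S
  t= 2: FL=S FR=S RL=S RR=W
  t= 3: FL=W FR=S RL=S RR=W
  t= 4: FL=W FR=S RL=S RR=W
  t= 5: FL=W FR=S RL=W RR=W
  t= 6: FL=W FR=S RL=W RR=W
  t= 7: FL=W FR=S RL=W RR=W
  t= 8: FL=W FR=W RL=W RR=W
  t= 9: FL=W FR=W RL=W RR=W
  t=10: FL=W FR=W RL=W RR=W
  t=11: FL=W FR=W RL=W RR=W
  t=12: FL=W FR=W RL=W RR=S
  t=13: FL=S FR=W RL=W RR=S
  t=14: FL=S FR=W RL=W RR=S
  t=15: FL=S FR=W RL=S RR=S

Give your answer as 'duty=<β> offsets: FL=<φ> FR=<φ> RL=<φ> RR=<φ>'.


duty β = stance ticks per leg = 6
FL: stance ticks = 6; W→S at t=13 → φ=3
FR: stance ticks = 6; W→S at t=2 → φ=14
RL: stance ticks = 6; W→S at t=15 → φ=1
RR: stance ticks = 6; W→S at t=12 → φ=4

duty=6 offsets: FL=3 FR=14 RL=1 RR=4


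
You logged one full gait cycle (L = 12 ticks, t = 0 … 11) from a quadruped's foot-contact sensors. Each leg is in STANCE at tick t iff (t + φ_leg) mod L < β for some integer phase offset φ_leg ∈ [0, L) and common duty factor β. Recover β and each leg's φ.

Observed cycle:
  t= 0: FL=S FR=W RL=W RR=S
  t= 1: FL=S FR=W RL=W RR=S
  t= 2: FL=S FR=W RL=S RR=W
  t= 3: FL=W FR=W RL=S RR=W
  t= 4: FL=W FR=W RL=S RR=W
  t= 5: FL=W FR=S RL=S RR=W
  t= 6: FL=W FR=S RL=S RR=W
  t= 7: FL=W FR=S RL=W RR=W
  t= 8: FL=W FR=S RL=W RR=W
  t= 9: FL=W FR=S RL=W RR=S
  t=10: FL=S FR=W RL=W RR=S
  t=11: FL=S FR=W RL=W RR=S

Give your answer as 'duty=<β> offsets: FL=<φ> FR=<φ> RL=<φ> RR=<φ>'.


duty β = stance ticks per leg = 5
FL: stance ticks = 5; W→S at t=10 → φ=2
FR: stance ticks = 5; W→S at t=5 → φ=7
RL: stance ticks = 5; W→S at t=2 → φ=10
RR: stance ticks = 5; W→S at t=9 → φ=3

duty=5 offsets: FL=2 FR=7 RL=10 RR=3


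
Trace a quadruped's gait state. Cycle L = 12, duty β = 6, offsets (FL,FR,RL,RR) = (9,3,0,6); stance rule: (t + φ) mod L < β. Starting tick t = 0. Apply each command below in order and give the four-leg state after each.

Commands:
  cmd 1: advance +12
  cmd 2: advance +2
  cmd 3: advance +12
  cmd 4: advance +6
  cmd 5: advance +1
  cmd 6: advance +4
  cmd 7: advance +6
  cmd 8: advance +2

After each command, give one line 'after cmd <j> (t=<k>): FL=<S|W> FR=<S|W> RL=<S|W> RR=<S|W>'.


after cmd 1 (t=12): FL=W FR=S RL=S RR=W
after cmd 2 (t=14): FL=W FR=S RL=S RR=W
after cmd 3 (t=26): FL=W FR=S RL=S RR=W
after cmd 4 (t=32): FL=S FR=W RL=W RR=S
after cmd 5 (t=33): FL=W FR=S RL=W RR=S
after cmd 6 (t=37): FL=W FR=S RL=S RR=W
after cmd 7 (t=43): FL=S FR=W RL=W RR=S
after cmd 8 (t=45): FL=W FR=S RL=W RR=S

start t=0: FL=W FR=S RL=S RR=W
cmd 1: advance +12 → t=12, phase=(9,3,0,6) → FL=W FR=S RL=S RR=W
cmd 2: advance +2 → t=14, phase=(11,5,2,8) → FL=W FR=S RL=S RR=W
cmd 3: advance +12 → t=26, phase=(11,5,2,8) → FL=W FR=S RL=S RR=W
cmd 4: advance +6 → t=32, phase=(5,11,8,2) → FL=S FR=W RL=W RR=S
cmd 5: advance +1 → t=33, phase=(6,0,9,3) → FL=W FR=S RL=W RR=S
cmd 6: advance +4 → t=37, phase=(10,4,1,7) → FL=W FR=S RL=S RR=W
cmd 7: advance +6 → t=43, phase=(4,10,7,1) → FL=S FR=W RL=W RR=S
cmd 8: advance +2 → t=45, phase=(6,0,9,3) → FL=W FR=S RL=W RR=S


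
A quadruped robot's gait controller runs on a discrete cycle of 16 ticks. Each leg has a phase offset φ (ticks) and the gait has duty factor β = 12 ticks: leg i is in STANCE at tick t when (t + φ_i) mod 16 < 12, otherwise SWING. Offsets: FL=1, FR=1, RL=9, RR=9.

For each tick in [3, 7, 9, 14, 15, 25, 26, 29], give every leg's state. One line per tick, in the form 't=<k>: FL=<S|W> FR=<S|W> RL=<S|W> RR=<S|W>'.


t=3: FL=S FR=S RL=W RR=W
t=7: FL=S FR=S RL=S RR=S
t=9: FL=S FR=S RL=S RR=S
t=14: FL=W FR=W RL=S RR=S
t=15: FL=S FR=S RL=S RR=S
t=25: FL=S FR=S RL=S RR=S
t=26: FL=S FR=S RL=S RR=S
t=29: FL=W FR=W RL=S RR=S

t=3: phase=(4,4,12,12) vs β=12 → FL=S FR=S RL=W RR=W
t=7: phase=(8,8,0,0) vs β=12 → FL=S FR=S RL=S RR=S
t=9: phase=(10,10,2,2) vs β=12 → FL=S FR=S RL=S RR=S
t=14: phase=(15,15,7,7) vs β=12 → FL=W FR=W RL=S RR=S
t=15: phase=(0,0,8,8) vs β=12 → FL=S FR=S RL=S RR=S
t=25: phase=(10,10,2,2) vs β=12 → FL=S FR=S RL=S RR=S
t=26: phase=(11,11,3,3) vs β=12 → FL=S FR=S RL=S RR=S
t=29: phase=(14,14,6,6) vs β=12 → FL=W FR=W RL=S RR=S


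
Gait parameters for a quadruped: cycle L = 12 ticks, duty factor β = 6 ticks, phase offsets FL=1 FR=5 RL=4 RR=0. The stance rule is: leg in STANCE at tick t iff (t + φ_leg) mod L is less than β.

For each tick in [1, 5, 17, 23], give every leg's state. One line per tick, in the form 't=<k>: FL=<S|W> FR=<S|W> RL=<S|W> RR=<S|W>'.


t=1: FL=S FR=W RL=S RR=S
t=5: FL=W FR=W RL=W RR=S
t=17: FL=W FR=W RL=W RR=S
t=23: FL=S FR=S RL=S RR=W

t=1: phase=(2,6,5,1) vs β=6 → FL=S FR=W RL=S RR=S
t=5: phase=(6,10,9,5) vs β=6 → FL=W FR=W RL=W RR=S
t=17: phase=(6,10,9,5) vs β=6 → FL=W FR=W RL=W RR=S
t=23: phase=(0,4,3,11) vs β=6 → FL=S FR=S RL=S RR=W


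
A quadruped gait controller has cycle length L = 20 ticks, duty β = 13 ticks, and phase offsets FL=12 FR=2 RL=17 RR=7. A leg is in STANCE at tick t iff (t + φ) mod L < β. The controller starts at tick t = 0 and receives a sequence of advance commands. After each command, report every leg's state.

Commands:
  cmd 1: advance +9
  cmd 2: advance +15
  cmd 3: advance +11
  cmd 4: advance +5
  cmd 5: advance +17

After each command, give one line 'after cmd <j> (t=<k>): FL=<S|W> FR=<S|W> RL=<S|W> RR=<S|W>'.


start t=0: FL=S FR=S RL=W RR=S
cmd 1: advance +9 → t=9, phase=(1,11,6,16) → FL=S FR=S RL=S RR=W
cmd 2: advance +15 → t=24, phase=(16,6,1,11) → FL=W FR=S RL=S RR=S
cmd 3: advance +11 → t=35, phase=(7,17,12,2) → FL=S FR=W RL=S RR=S
cmd 4: advance +5 → t=40, phase=(12,2,17,7) → FL=S FR=S RL=W RR=S
cmd 5: advance +17 → t=57, phase=(9,19,14,4) → FL=S FR=W RL=W RR=S

after cmd 1 (t=9): FL=S FR=S RL=S RR=W
after cmd 2 (t=24): FL=W FR=S RL=S RR=S
after cmd 3 (t=35): FL=S FR=W RL=S RR=S
after cmd 4 (t=40): FL=S FR=S RL=W RR=S
after cmd 5 (t=57): FL=S FR=W RL=W RR=S


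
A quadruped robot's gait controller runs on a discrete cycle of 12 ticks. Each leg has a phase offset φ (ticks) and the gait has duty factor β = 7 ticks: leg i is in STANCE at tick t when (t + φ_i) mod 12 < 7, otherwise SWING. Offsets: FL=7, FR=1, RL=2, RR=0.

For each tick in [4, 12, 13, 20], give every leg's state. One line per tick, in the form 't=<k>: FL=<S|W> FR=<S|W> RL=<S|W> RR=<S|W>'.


t=4: phase=(11,5,6,4) vs β=7 → FL=W FR=S RL=S RR=S
t=12: phase=(7,1,2,0) vs β=7 → FL=W FR=S RL=S RR=S
t=13: phase=(8,2,3,1) vs β=7 → FL=W FR=S RL=S RR=S
t=20: phase=(3,9,10,8) vs β=7 → FL=S FR=W RL=W RR=W

t=4: FL=W FR=S RL=S RR=S
t=12: FL=W FR=S RL=S RR=S
t=13: FL=W FR=S RL=S RR=S
t=20: FL=S FR=W RL=W RR=W


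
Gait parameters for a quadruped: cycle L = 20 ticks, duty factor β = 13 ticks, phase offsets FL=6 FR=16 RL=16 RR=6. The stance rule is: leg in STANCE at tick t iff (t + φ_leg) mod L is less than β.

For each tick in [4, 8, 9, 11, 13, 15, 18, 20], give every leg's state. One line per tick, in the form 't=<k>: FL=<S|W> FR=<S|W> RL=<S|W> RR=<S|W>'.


t=4: FL=S FR=S RL=S RR=S
t=8: FL=W FR=S RL=S RR=W
t=9: FL=W FR=S RL=S RR=W
t=11: FL=W FR=S RL=S RR=W
t=13: FL=W FR=S RL=S RR=W
t=15: FL=S FR=S RL=S RR=S
t=18: FL=S FR=W RL=W RR=S
t=20: FL=S FR=W RL=W RR=S

t=4: phase=(10,0,0,10) vs β=13 → FL=S FR=S RL=S RR=S
t=8: phase=(14,4,4,14) vs β=13 → FL=W FR=S RL=S RR=W
t=9: phase=(15,5,5,15) vs β=13 → FL=W FR=S RL=S RR=W
t=11: phase=(17,7,7,17) vs β=13 → FL=W FR=S RL=S RR=W
t=13: phase=(19,9,9,19) vs β=13 → FL=W FR=S RL=S RR=W
t=15: phase=(1,11,11,1) vs β=13 → FL=S FR=S RL=S RR=S
t=18: phase=(4,14,14,4) vs β=13 → FL=S FR=W RL=W RR=S
t=20: phase=(6,16,16,6) vs β=13 → FL=S FR=W RL=W RR=S


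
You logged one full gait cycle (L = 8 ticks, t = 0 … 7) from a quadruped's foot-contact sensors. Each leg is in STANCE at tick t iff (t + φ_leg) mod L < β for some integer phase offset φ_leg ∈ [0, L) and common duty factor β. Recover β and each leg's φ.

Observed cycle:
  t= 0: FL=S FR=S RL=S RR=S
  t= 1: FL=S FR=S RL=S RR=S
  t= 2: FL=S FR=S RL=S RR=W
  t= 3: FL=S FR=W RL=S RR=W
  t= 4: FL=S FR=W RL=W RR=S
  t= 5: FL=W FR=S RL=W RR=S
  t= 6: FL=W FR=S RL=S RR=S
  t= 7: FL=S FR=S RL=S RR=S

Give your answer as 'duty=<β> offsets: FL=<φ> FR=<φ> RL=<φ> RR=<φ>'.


duty β = stance ticks per leg = 6
FL: stance ticks = 6; W→S at t=7 → φ=1
FR: stance ticks = 6; W→S at t=5 → φ=3
RL: stance ticks = 6; W→S at t=6 → φ=2
RR: stance ticks = 6; W→S at t=4 → φ=4

duty=6 offsets: FL=1 FR=3 RL=2 RR=4


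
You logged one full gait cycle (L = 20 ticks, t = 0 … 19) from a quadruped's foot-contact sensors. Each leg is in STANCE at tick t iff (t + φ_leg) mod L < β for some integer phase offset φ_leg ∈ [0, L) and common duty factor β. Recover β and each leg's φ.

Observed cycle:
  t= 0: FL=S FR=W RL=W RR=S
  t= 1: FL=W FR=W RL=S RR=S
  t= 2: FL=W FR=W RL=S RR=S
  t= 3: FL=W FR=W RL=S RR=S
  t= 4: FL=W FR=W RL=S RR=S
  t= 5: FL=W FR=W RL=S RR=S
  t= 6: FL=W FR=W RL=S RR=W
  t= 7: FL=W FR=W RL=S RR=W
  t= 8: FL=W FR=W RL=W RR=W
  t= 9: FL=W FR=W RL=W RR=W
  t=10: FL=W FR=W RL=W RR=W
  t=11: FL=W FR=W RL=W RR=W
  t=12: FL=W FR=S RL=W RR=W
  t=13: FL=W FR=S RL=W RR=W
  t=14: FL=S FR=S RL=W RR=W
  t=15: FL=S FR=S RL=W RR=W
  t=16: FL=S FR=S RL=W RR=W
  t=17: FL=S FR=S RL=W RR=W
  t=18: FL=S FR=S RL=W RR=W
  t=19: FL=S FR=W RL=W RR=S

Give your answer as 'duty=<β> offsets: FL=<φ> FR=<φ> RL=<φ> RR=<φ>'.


duty β = stance ticks per leg = 7
FL: stance ticks = 7; W→S at t=14 → φ=6
FR: stance ticks = 7; W→S at t=12 → φ=8
RL: stance ticks = 7; W→S at t=1 → φ=19
RR: stance ticks = 7; W→S at t=19 → φ=1

duty=7 offsets: FL=6 FR=8 RL=19 RR=1


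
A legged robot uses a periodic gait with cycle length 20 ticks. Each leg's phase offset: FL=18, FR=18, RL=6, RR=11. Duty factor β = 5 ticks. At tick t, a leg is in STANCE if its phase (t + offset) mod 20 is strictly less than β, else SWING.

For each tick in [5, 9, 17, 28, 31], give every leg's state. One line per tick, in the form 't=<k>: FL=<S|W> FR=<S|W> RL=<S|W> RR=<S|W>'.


t=5: phase=(3,3,11,16) vs β=5 → FL=S FR=S RL=W RR=W
t=9: phase=(7,7,15,0) vs β=5 → FL=W FR=W RL=W RR=S
t=17: phase=(15,15,3,8) vs β=5 → FL=W FR=W RL=S RR=W
t=28: phase=(6,6,14,19) vs β=5 → FL=W FR=W RL=W RR=W
t=31: phase=(9,9,17,2) vs β=5 → FL=W FR=W RL=W RR=S

t=5: FL=S FR=S RL=W RR=W
t=9: FL=W FR=W RL=W RR=S
t=17: FL=W FR=W RL=S RR=W
t=28: FL=W FR=W RL=W RR=W
t=31: FL=W FR=W RL=W RR=S


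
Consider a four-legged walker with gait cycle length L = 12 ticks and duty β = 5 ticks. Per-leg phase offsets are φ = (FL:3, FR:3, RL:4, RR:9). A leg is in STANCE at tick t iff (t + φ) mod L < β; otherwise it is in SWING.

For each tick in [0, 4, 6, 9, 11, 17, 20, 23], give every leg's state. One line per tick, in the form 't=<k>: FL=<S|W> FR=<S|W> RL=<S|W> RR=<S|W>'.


t=0: phase=(3,3,4,9) vs β=5 → FL=S FR=S RL=S RR=W
t=4: phase=(7,7,8,1) vs β=5 → FL=W FR=W RL=W RR=S
t=6: phase=(9,9,10,3) vs β=5 → FL=W FR=W RL=W RR=S
t=9: phase=(0,0,1,6) vs β=5 → FL=S FR=S RL=S RR=W
t=11: phase=(2,2,3,8) vs β=5 → FL=S FR=S RL=S RR=W
t=17: phase=(8,8,9,2) vs β=5 → FL=W FR=W RL=W RR=S
t=20: phase=(11,11,0,5) vs β=5 → FL=W FR=W RL=S RR=W
t=23: phase=(2,2,3,8) vs β=5 → FL=S FR=S RL=S RR=W

t=0: FL=S FR=S RL=S RR=W
t=4: FL=W FR=W RL=W RR=S
t=6: FL=W FR=W RL=W RR=S
t=9: FL=S FR=S RL=S RR=W
t=11: FL=S FR=S RL=S RR=W
t=17: FL=W FR=W RL=W RR=S
t=20: FL=W FR=W RL=S RR=W
t=23: FL=S FR=S RL=S RR=W


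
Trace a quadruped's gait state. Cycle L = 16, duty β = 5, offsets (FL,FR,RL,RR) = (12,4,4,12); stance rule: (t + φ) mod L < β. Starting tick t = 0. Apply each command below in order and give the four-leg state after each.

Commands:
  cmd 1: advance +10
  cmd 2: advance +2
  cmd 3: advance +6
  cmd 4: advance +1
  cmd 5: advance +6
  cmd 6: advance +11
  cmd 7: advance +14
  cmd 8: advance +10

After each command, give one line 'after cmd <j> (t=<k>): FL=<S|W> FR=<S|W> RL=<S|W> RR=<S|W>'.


after cmd 1 (t=10): FL=W FR=W RL=W RR=W
after cmd 2 (t=12): FL=W FR=S RL=S RR=W
after cmd 3 (t=18): FL=W FR=W RL=W RR=W
after cmd 4 (t=19): FL=W FR=W RL=W RR=W
after cmd 5 (t=25): FL=W FR=W RL=W RR=W
after cmd 6 (t=36): FL=S FR=W RL=W RR=S
after cmd 7 (t=50): FL=W FR=W RL=W RR=W
after cmd 8 (t=60): FL=W FR=S RL=S RR=W

start t=0: FL=W FR=S RL=S RR=W
cmd 1: advance +10 → t=10, phase=(6,14,14,6) → FL=W FR=W RL=W RR=W
cmd 2: advance +2 → t=12, phase=(8,0,0,8) → FL=W FR=S RL=S RR=W
cmd 3: advance +6 → t=18, phase=(14,6,6,14) → FL=W FR=W RL=W RR=W
cmd 4: advance +1 → t=19, phase=(15,7,7,15) → FL=W FR=W RL=W RR=W
cmd 5: advance +6 → t=25, phase=(5,13,13,5) → FL=W FR=W RL=W RR=W
cmd 6: advance +11 → t=36, phase=(0,8,8,0) → FL=S FR=W RL=W RR=S
cmd 7: advance +14 → t=50, phase=(14,6,6,14) → FL=W FR=W RL=W RR=W
cmd 8: advance +10 → t=60, phase=(8,0,0,8) → FL=W FR=S RL=S RR=W


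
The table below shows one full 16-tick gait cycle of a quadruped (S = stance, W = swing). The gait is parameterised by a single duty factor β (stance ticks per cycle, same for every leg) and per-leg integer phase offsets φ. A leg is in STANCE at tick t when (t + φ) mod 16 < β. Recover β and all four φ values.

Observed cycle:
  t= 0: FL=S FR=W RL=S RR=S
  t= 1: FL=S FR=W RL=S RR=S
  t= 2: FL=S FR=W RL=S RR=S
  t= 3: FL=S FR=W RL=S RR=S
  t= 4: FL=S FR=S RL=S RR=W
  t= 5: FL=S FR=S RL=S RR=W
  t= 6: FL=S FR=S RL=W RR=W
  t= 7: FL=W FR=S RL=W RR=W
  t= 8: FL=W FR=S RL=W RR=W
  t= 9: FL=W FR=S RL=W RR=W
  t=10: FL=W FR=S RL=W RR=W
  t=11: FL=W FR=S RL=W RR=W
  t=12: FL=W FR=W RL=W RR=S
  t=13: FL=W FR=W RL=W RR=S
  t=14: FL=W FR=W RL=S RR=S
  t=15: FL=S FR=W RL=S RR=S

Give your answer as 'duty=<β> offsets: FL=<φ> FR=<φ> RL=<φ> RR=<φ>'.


duty=8 offsets: FL=1 FR=12 RL=2 RR=4

duty β = stance ticks per leg = 8
FL: stance ticks = 8; W→S at t=15 → φ=1
FR: stance ticks = 8; W→S at t=4 → φ=12
RL: stance ticks = 8; W→S at t=14 → φ=2
RR: stance ticks = 8; W→S at t=12 → φ=4


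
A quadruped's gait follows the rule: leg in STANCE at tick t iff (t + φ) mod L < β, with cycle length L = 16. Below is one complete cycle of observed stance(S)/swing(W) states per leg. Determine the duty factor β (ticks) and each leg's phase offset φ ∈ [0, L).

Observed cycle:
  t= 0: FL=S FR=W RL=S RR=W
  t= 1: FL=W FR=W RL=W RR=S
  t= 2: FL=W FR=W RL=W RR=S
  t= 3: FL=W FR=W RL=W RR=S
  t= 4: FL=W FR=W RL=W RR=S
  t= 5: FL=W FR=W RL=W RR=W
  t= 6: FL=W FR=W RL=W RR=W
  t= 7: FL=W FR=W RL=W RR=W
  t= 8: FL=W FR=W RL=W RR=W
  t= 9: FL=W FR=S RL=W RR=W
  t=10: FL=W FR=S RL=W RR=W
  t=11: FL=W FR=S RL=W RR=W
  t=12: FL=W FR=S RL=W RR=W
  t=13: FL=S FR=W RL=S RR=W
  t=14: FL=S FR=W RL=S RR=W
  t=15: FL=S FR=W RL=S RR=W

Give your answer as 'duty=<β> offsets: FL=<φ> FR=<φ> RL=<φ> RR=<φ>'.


duty=4 offsets: FL=3 FR=7 RL=3 RR=15

duty β = stance ticks per leg = 4
FL: stance ticks = 4; W→S at t=13 → φ=3
FR: stance ticks = 4; W→S at t=9 → φ=7
RL: stance ticks = 4; W→S at t=13 → φ=3
RR: stance ticks = 4; W→S at t=1 → φ=15


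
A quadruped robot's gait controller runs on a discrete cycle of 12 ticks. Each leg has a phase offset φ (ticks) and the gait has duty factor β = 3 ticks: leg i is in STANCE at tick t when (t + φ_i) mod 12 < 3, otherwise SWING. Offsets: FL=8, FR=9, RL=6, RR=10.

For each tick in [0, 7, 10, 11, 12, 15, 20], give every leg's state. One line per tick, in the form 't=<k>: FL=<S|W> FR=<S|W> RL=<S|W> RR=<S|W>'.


t=0: phase=(8,9,6,10) vs β=3 → FL=W FR=W RL=W RR=W
t=7: phase=(3,4,1,5) vs β=3 → FL=W FR=W RL=S RR=W
t=10: phase=(6,7,4,8) vs β=3 → FL=W FR=W RL=W RR=W
t=11: phase=(7,8,5,9) vs β=3 → FL=W FR=W RL=W RR=W
t=12: phase=(8,9,6,10) vs β=3 → FL=W FR=W RL=W RR=W
t=15: phase=(11,0,9,1) vs β=3 → FL=W FR=S RL=W RR=S
t=20: phase=(4,5,2,6) vs β=3 → FL=W FR=W RL=S RR=W

t=0: FL=W FR=W RL=W RR=W
t=7: FL=W FR=W RL=S RR=W
t=10: FL=W FR=W RL=W RR=W
t=11: FL=W FR=W RL=W RR=W
t=12: FL=W FR=W RL=W RR=W
t=15: FL=W FR=S RL=W RR=S
t=20: FL=W FR=W RL=S RR=W


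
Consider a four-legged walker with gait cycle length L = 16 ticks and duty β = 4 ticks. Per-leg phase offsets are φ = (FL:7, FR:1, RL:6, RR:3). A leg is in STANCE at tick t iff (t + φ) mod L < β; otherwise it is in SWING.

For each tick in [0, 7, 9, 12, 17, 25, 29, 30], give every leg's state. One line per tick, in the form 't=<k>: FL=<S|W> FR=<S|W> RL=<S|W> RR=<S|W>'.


t=0: FL=W FR=S RL=W RR=S
t=7: FL=W FR=W RL=W RR=W
t=9: FL=S FR=W RL=W RR=W
t=12: FL=S FR=W RL=S RR=W
t=17: FL=W FR=S RL=W RR=W
t=25: FL=S FR=W RL=W RR=W
t=29: FL=W FR=W RL=S RR=S
t=30: FL=W FR=W RL=W RR=S

t=0: phase=(7,1,6,3) vs β=4 → FL=W FR=S RL=W RR=S
t=7: phase=(14,8,13,10) vs β=4 → FL=W FR=W RL=W RR=W
t=9: phase=(0,10,15,12) vs β=4 → FL=S FR=W RL=W RR=W
t=12: phase=(3,13,2,15) vs β=4 → FL=S FR=W RL=S RR=W
t=17: phase=(8,2,7,4) vs β=4 → FL=W FR=S RL=W RR=W
t=25: phase=(0,10,15,12) vs β=4 → FL=S FR=W RL=W RR=W
t=29: phase=(4,14,3,0) vs β=4 → FL=W FR=W RL=S RR=S
t=30: phase=(5,15,4,1) vs β=4 → FL=W FR=W RL=W RR=S


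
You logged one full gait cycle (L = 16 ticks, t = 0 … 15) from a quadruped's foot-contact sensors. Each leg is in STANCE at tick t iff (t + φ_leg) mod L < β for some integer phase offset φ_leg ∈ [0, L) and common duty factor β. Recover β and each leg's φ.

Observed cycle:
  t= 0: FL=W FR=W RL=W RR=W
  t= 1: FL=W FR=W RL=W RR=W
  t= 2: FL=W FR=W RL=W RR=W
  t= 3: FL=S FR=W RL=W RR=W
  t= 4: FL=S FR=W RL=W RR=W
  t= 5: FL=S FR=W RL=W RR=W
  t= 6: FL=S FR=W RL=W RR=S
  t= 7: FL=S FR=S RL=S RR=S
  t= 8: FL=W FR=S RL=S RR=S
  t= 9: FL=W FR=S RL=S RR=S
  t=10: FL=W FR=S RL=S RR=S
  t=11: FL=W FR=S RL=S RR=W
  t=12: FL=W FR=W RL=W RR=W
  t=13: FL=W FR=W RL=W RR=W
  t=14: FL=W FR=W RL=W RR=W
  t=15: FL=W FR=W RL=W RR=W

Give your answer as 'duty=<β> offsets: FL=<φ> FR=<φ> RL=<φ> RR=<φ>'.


duty β = stance ticks per leg = 5
FL: stance ticks = 5; W→S at t=3 → φ=13
FR: stance ticks = 5; W→S at t=7 → φ=9
RL: stance ticks = 5; W→S at t=7 → φ=9
RR: stance ticks = 5; W→S at t=6 → φ=10

duty=5 offsets: FL=13 FR=9 RL=9 RR=10


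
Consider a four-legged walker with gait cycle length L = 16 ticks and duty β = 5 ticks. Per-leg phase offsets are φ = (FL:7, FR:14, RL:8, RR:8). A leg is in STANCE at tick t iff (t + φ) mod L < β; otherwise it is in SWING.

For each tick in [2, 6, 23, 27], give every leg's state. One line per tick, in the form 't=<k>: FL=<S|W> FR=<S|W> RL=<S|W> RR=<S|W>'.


t=2: phase=(9,0,10,10) vs β=5 → FL=W FR=S RL=W RR=W
t=6: phase=(13,4,14,14) vs β=5 → FL=W FR=S RL=W RR=W
t=23: phase=(14,5,15,15) vs β=5 → FL=W FR=W RL=W RR=W
t=27: phase=(2,9,3,3) vs β=5 → FL=S FR=W RL=S RR=S

t=2: FL=W FR=S RL=W RR=W
t=6: FL=W FR=S RL=W RR=W
t=23: FL=W FR=W RL=W RR=W
t=27: FL=S FR=W RL=S RR=S


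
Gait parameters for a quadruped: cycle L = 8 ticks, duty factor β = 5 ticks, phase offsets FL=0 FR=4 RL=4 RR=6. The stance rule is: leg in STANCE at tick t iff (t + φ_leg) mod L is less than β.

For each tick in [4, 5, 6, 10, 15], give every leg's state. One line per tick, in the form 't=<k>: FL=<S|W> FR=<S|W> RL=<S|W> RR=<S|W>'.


t=4: FL=S FR=S RL=S RR=S
t=5: FL=W FR=S RL=S RR=S
t=6: FL=W FR=S RL=S RR=S
t=10: FL=S FR=W RL=W RR=S
t=15: FL=W FR=S RL=S RR=W

t=4: phase=(4,0,0,2) vs β=5 → FL=S FR=S RL=S RR=S
t=5: phase=(5,1,1,3) vs β=5 → FL=W FR=S RL=S RR=S
t=6: phase=(6,2,2,4) vs β=5 → FL=W FR=S RL=S RR=S
t=10: phase=(2,6,6,0) vs β=5 → FL=S FR=W RL=W RR=S
t=15: phase=(7,3,3,5) vs β=5 → FL=W FR=S RL=S RR=W


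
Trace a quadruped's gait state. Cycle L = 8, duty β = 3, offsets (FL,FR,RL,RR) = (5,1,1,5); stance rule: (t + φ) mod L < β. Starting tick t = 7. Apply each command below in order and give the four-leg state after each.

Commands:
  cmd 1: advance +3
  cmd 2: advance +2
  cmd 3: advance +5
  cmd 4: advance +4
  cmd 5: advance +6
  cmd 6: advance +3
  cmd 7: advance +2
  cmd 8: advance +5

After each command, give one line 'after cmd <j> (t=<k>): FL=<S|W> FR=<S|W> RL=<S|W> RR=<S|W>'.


start t=7: FL=W FR=S RL=S RR=W
cmd 1: advance +3 → t=10, phase=(7,3,3,7) → FL=W FR=W RL=W RR=W
cmd 2: advance +2 → t=12, phase=(1,5,5,1) → FL=S FR=W RL=W RR=S
cmd 3: advance +5 → t=17, phase=(6,2,2,6) → FL=W FR=S RL=S RR=W
cmd 4: advance +4 → t=21, phase=(2,6,6,2) → FL=S FR=W RL=W RR=S
cmd 5: advance +6 → t=27, phase=(0,4,4,0) → FL=S FR=W RL=W RR=S
cmd 6: advance +3 → t=30, phase=(3,7,7,3) → FL=W FR=W RL=W RR=W
cmd 7: advance +2 → t=32, phase=(5,1,1,5) → FL=W FR=S RL=S RR=W
cmd 8: advance +5 → t=37, phase=(2,6,6,2) → FL=S FR=W RL=W RR=S

after cmd 1 (t=10): FL=W FR=W RL=W RR=W
after cmd 2 (t=12): FL=S FR=W RL=W RR=S
after cmd 3 (t=17): FL=W FR=S RL=S RR=W
after cmd 4 (t=21): FL=S FR=W RL=W RR=S
after cmd 5 (t=27): FL=S FR=W RL=W RR=S
after cmd 6 (t=30): FL=W FR=W RL=W RR=W
after cmd 7 (t=32): FL=W FR=S RL=S RR=W
after cmd 8 (t=37): FL=S FR=W RL=W RR=S


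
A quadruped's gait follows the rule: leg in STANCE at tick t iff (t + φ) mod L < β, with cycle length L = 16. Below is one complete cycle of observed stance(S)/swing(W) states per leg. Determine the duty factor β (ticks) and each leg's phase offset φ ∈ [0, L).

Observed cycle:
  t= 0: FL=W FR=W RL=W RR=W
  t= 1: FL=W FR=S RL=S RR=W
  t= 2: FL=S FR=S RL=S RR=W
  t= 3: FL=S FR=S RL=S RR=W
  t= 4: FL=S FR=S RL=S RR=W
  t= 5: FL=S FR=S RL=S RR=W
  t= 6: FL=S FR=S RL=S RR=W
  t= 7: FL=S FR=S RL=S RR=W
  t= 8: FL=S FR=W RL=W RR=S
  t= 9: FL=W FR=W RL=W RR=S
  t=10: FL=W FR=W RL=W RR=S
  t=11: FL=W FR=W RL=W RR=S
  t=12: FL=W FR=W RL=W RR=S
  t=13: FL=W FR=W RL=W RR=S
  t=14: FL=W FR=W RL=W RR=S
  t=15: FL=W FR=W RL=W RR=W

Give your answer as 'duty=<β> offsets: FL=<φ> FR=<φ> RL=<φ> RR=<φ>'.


duty=7 offsets: FL=14 FR=15 RL=15 RR=8

duty β = stance ticks per leg = 7
FL: stance ticks = 7; W→S at t=2 → φ=14
FR: stance ticks = 7; W→S at t=1 → φ=15
RL: stance ticks = 7; W→S at t=1 → φ=15
RR: stance ticks = 7; W→S at t=8 → φ=8


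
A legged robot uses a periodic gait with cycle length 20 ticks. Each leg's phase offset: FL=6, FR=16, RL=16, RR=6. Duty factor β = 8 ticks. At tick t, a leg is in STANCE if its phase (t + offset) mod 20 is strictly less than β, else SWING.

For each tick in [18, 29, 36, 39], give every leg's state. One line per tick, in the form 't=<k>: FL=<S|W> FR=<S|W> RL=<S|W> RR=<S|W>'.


t=18: FL=S FR=W RL=W RR=S
t=29: FL=W FR=S RL=S RR=W
t=36: FL=S FR=W RL=W RR=S
t=39: FL=S FR=W RL=W RR=S

t=18: phase=(4,14,14,4) vs β=8 → FL=S FR=W RL=W RR=S
t=29: phase=(15,5,5,15) vs β=8 → FL=W FR=S RL=S RR=W
t=36: phase=(2,12,12,2) vs β=8 → FL=S FR=W RL=W RR=S
t=39: phase=(5,15,15,5) vs β=8 → FL=S FR=W RL=W RR=S


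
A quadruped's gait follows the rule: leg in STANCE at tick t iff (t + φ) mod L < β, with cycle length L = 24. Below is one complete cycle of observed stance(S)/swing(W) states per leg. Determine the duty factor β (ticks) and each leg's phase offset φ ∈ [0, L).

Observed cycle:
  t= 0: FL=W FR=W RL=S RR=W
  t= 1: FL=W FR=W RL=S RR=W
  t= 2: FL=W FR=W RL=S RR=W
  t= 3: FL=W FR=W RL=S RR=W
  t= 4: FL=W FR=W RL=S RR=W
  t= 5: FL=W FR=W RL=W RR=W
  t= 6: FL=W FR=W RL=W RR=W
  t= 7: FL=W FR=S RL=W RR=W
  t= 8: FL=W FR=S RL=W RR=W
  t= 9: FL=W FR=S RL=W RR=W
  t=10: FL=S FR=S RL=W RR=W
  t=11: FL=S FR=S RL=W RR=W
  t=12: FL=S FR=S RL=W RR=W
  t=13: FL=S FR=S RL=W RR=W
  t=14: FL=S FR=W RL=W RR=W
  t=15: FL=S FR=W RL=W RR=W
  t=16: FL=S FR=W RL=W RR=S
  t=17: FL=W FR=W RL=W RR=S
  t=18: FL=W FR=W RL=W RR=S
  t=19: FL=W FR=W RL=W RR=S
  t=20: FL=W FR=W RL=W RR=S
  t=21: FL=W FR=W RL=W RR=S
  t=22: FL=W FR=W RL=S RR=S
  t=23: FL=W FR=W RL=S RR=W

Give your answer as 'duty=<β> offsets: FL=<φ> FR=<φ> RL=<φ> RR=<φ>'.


duty=7 offsets: FL=14 FR=17 RL=2 RR=8

duty β = stance ticks per leg = 7
FL: stance ticks = 7; W→S at t=10 → φ=14
FR: stance ticks = 7; W→S at t=7 → φ=17
RL: stance ticks = 7; W→S at t=22 → φ=2
RR: stance ticks = 7; W→S at t=16 → φ=8


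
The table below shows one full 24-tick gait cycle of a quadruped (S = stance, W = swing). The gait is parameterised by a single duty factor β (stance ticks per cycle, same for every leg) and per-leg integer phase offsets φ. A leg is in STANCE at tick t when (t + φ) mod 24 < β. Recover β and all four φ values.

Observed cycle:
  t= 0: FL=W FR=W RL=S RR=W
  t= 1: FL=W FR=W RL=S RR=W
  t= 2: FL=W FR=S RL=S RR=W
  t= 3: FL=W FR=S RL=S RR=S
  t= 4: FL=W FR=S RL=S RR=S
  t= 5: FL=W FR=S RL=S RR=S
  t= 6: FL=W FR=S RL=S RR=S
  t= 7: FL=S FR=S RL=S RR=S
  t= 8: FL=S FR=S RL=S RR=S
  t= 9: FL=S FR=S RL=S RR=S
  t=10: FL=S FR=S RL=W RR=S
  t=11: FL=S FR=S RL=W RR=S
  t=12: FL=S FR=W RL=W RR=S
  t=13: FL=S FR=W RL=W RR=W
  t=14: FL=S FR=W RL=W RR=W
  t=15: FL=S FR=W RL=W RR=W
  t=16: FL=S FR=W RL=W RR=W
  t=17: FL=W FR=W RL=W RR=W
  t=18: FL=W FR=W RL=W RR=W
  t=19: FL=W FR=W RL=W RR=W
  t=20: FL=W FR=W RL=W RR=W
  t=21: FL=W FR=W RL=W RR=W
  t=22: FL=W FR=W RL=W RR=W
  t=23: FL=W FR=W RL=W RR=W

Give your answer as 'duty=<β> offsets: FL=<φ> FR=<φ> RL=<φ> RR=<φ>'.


duty=10 offsets: FL=17 FR=22 RL=0 RR=21

duty β = stance ticks per leg = 10
FL: stance ticks = 10; W→S at t=7 → φ=17
FR: stance ticks = 10; W→S at t=2 → φ=22
RL: stance ticks = 10; W→S at t=0 → φ=0
RR: stance ticks = 10; W→S at t=3 → φ=21


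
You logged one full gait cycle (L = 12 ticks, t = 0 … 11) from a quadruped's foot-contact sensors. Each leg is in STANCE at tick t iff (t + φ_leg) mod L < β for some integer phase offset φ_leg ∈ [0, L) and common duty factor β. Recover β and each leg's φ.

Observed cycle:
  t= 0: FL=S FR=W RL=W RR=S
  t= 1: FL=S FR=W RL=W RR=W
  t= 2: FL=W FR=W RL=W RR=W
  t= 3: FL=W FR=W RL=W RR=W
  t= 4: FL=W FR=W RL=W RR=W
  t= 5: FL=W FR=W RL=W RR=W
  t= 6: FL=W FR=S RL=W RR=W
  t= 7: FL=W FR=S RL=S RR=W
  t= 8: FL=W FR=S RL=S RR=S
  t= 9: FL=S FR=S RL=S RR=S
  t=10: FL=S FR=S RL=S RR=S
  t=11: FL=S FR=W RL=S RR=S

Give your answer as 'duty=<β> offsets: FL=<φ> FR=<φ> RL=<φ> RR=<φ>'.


duty=5 offsets: FL=3 FR=6 RL=5 RR=4

duty β = stance ticks per leg = 5
FL: stance ticks = 5; W→S at t=9 → φ=3
FR: stance ticks = 5; W→S at t=6 → φ=6
RL: stance ticks = 5; W→S at t=7 → φ=5
RR: stance ticks = 5; W→S at t=8 → φ=4


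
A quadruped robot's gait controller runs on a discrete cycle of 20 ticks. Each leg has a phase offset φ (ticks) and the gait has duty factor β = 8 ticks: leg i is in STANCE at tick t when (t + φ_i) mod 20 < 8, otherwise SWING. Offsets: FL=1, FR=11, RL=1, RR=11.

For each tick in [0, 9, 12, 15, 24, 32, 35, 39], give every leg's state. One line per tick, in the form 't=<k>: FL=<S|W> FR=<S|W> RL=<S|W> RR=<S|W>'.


t=0: phase=(1,11,1,11) vs β=8 → FL=S FR=W RL=S RR=W
t=9: phase=(10,0,10,0) vs β=8 → FL=W FR=S RL=W RR=S
t=12: phase=(13,3,13,3) vs β=8 → FL=W FR=S RL=W RR=S
t=15: phase=(16,6,16,6) vs β=8 → FL=W FR=S RL=W RR=S
t=24: phase=(5,15,5,15) vs β=8 → FL=S FR=W RL=S RR=W
t=32: phase=(13,3,13,3) vs β=8 → FL=W FR=S RL=W RR=S
t=35: phase=(16,6,16,6) vs β=8 → FL=W FR=S RL=W RR=S
t=39: phase=(0,10,0,10) vs β=8 → FL=S FR=W RL=S RR=W

t=0: FL=S FR=W RL=S RR=W
t=9: FL=W FR=S RL=W RR=S
t=12: FL=W FR=S RL=W RR=S
t=15: FL=W FR=S RL=W RR=S
t=24: FL=S FR=W RL=S RR=W
t=32: FL=W FR=S RL=W RR=S
t=35: FL=W FR=S RL=W RR=S
t=39: FL=S FR=W RL=S RR=W


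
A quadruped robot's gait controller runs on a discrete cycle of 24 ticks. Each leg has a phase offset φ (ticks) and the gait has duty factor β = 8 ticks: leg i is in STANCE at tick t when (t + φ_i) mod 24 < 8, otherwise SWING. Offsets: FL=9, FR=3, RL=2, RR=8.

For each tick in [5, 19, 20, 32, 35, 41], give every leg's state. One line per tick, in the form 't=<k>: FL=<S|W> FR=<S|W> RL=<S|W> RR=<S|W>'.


t=5: phase=(14,8,7,13) vs β=8 → FL=W FR=W RL=S RR=W
t=19: phase=(4,22,21,3) vs β=8 → FL=S FR=W RL=W RR=S
t=20: phase=(5,23,22,4) vs β=8 → FL=S FR=W RL=W RR=S
t=32: phase=(17,11,10,16) vs β=8 → FL=W FR=W RL=W RR=W
t=35: phase=(20,14,13,19) vs β=8 → FL=W FR=W RL=W RR=W
t=41: phase=(2,20,19,1) vs β=8 → FL=S FR=W RL=W RR=S

t=5: FL=W FR=W RL=S RR=W
t=19: FL=S FR=W RL=W RR=S
t=20: FL=S FR=W RL=W RR=S
t=32: FL=W FR=W RL=W RR=W
t=35: FL=W FR=W RL=W RR=W
t=41: FL=S FR=W RL=W RR=S


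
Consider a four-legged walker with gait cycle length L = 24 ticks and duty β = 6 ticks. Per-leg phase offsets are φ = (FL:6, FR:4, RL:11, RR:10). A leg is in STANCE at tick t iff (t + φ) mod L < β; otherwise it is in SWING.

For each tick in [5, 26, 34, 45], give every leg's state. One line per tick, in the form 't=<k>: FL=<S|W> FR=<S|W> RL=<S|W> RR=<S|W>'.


t=5: FL=W FR=W RL=W RR=W
t=26: FL=W FR=W RL=W RR=W
t=34: FL=W FR=W RL=W RR=W
t=45: FL=S FR=S RL=W RR=W

t=5: phase=(11,9,16,15) vs β=6 → FL=W FR=W RL=W RR=W
t=26: phase=(8,6,13,12) vs β=6 → FL=W FR=W RL=W RR=W
t=34: phase=(16,14,21,20) vs β=6 → FL=W FR=W RL=W RR=W
t=45: phase=(3,1,8,7) vs β=6 → FL=S FR=S RL=W RR=W


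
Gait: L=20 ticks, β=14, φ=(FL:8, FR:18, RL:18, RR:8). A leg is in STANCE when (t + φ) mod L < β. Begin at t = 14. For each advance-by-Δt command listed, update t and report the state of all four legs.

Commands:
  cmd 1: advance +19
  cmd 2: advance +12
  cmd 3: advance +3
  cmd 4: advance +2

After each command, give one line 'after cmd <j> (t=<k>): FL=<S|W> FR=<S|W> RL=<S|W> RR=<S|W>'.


after cmd 1 (t=33): FL=S FR=S RL=S RR=S
after cmd 2 (t=45): FL=S FR=S RL=S RR=S
after cmd 3 (t=48): FL=W FR=S RL=S RR=W
after cmd 4 (t=50): FL=W FR=S RL=S RR=W

start t=14: FL=S FR=S RL=S RR=S
cmd 1: advance +19 → t=33, phase=(1,11,11,1) → FL=S FR=S RL=S RR=S
cmd 2: advance +12 → t=45, phase=(13,3,3,13) → FL=S FR=S RL=S RR=S
cmd 3: advance +3 → t=48, phase=(16,6,6,16) → FL=W FR=S RL=S RR=W
cmd 4: advance +2 → t=50, phase=(18,8,8,18) → FL=W FR=S RL=S RR=W


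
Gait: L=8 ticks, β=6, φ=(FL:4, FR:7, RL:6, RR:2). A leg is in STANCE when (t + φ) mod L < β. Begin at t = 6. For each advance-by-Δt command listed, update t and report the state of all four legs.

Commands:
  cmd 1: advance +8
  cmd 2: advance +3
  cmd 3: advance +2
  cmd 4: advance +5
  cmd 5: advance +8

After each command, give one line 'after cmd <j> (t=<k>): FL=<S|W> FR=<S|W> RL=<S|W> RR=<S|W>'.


after cmd 1 (t=14): FL=S FR=S RL=S RR=S
after cmd 2 (t=17): FL=S FR=S RL=W RR=S
after cmd 3 (t=19): FL=W FR=S RL=S RR=S
after cmd 4 (t=24): FL=S FR=W RL=W RR=S
after cmd 5 (t=32): FL=S FR=W RL=W RR=S

start t=6: FL=S FR=S RL=S RR=S
cmd 1: advance +8 → t=14, phase=(2,5,4,0) → FL=S FR=S RL=S RR=S
cmd 2: advance +3 → t=17, phase=(5,0,7,3) → FL=S FR=S RL=W RR=S
cmd 3: advance +2 → t=19, phase=(7,2,1,5) → FL=W FR=S RL=S RR=S
cmd 4: advance +5 → t=24, phase=(4,7,6,2) → FL=S FR=W RL=W RR=S
cmd 5: advance +8 → t=32, phase=(4,7,6,2) → FL=S FR=W RL=W RR=S


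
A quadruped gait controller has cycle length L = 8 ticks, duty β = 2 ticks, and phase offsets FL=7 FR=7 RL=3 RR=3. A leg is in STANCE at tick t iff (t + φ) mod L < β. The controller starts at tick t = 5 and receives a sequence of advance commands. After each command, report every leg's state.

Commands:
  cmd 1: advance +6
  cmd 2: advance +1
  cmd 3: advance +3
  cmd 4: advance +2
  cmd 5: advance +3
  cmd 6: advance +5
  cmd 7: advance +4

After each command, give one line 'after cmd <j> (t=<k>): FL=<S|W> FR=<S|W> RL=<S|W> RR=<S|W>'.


after cmd 1 (t=11): FL=W FR=W RL=W RR=W
after cmd 2 (t=12): FL=W FR=W RL=W RR=W
after cmd 3 (t=15): FL=W FR=W RL=W RR=W
after cmd 4 (t=17): FL=S FR=S RL=W RR=W
after cmd 5 (t=20): FL=W FR=W RL=W RR=W
after cmd 6 (t=25): FL=S FR=S RL=W RR=W
after cmd 7 (t=29): FL=W FR=W RL=S RR=S

start t=5: FL=W FR=W RL=S RR=S
cmd 1: advance +6 → t=11, phase=(2,2,6,6) → FL=W FR=W RL=W RR=W
cmd 2: advance +1 → t=12, phase=(3,3,7,7) → FL=W FR=W RL=W RR=W
cmd 3: advance +3 → t=15, phase=(6,6,2,2) → FL=W FR=W RL=W RR=W
cmd 4: advance +2 → t=17, phase=(0,0,4,4) → FL=S FR=S RL=W RR=W
cmd 5: advance +3 → t=20, phase=(3,3,7,7) → FL=W FR=W RL=W RR=W
cmd 6: advance +5 → t=25, phase=(0,0,4,4) → FL=S FR=S RL=W RR=W
cmd 7: advance +4 → t=29, phase=(4,4,0,0) → FL=W FR=W RL=S RR=S


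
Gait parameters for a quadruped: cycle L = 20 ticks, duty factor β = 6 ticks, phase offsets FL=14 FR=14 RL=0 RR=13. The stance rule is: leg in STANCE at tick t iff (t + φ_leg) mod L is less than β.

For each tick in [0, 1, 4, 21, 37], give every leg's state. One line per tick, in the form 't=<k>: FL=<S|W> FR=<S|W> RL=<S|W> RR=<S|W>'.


t=0: phase=(14,14,0,13) vs β=6 → FL=W FR=W RL=S RR=W
t=1: phase=(15,15,1,14) vs β=6 → FL=W FR=W RL=S RR=W
t=4: phase=(18,18,4,17) vs β=6 → FL=W FR=W RL=S RR=W
t=21: phase=(15,15,1,14) vs β=6 → FL=W FR=W RL=S RR=W
t=37: phase=(11,11,17,10) vs β=6 → FL=W FR=W RL=W RR=W

t=0: FL=W FR=W RL=S RR=W
t=1: FL=W FR=W RL=S RR=W
t=4: FL=W FR=W RL=S RR=W
t=21: FL=W FR=W RL=S RR=W
t=37: FL=W FR=W RL=W RR=W


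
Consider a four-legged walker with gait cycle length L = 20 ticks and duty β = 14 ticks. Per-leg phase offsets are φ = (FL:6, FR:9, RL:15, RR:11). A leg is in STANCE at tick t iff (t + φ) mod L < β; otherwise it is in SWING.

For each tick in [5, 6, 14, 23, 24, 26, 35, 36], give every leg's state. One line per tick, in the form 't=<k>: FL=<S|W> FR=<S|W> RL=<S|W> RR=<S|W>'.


t=5: FL=S FR=W RL=S RR=W
t=6: FL=S FR=W RL=S RR=W
t=14: FL=S FR=S RL=S RR=S
t=23: FL=S FR=S RL=W RR=W
t=24: FL=S FR=S RL=W RR=W
t=26: FL=S FR=W RL=S RR=W
t=35: FL=S FR=S RL=S RR=S
t=36: FL=S FR=S RL=S RR=S

t=5: phase=(11,14,0,16) vs β=14 → FL=S FR=W RL=S RR=W
t=6: phase=(12,15,1,17) vs β=14 → FL=S FR=W RL=S RR=W
t=14: phase=(0,3,9,5) vs β=14 → FL=S FR=S RL=S RR=S
t=23: phase=(9,12,18,14) vs β=14 → FL=S FR=S RL=W RR=W
t=24: phase=(10,13,19,15) vs β=14 → FL=S FR=S RL=W RR=W
t=26: phase=(12,15,1,17) vs β=14 → FL=S FR=W RL=S RR=W
t=35: phase=(1,4,10,6) vs β=14 → FL=S FR=S RL=S RR=S
t=36: phase=(2,5,11,7) vs β=14 → FL=S FR=S RL=S RR=S
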